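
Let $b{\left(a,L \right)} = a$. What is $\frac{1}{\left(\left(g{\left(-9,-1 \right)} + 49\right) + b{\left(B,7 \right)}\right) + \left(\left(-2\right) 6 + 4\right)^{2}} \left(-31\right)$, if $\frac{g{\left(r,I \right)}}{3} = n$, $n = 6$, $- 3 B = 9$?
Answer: $- \frac{31}{128} \approx -0.24219$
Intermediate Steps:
$B = -3$ ($B = \left(- \frac{1}{3}\right) 9 = -3$)
$g{\left(r,I \right)} = 18$ ($g{\left(r,I \right)} = 3 \cdot 6 = 18$)
$\frac{1}{\left(\left(g{\left(-9,-1 \right)} + 49\right) + b{\left(B,7 \right)}\right) + \left(\left(-2\right) 6 + 4\right)^{2}} \left(-31\right) = \frac{1}{\left(\left(18 + 49\right) - 3\right) + \left(\left(-2\right) 6 + 4\right)^{2}} \left(-31\right) = \frac{1}{\left(67 - 3\right) + \left(-12 + 4\right)^{2}} \left(-31\right) = \frac{1}{64 + \left(-8\right)^{2}} \left(-31\right) = \frac{1}{64 + 64} \left(-31\right) = \frac{1}{128} \left(-31\right) = - \frac{31}{128}$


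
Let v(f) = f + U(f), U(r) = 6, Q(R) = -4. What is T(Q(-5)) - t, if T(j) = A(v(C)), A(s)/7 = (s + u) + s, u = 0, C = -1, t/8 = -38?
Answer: 374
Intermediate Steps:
t = -304 (t = 8*(-38) = -304)
v(f) = 6 + f (v(f) = f + 6 = 6 + f)
A(s) = 14*s (A(s) = 7*((s + 0) + s) = 7*(s + s) = 7*(2*s) = 14*s)
T(j) = 70 (T(j) = 14*(6 - 1) = 14*5 = 70)
T(Q(-5)) - t = 70 - 1*(-304) = 70 + 304 = 374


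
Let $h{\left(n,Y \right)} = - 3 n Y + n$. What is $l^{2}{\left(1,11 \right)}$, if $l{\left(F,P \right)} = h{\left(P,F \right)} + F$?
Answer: $441$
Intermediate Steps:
$h{\left(n,Y \right)} = n - 3 Y n$ ($h{\left(n,Y \right)} = - 3 Y n + n = n - 3 Y n$)
$l{\left(F,P \right)} = F + P \left(1 - 3 F\right)$ ($l{\left(F,P \right)} = P \left(1 - 3 F\right) + F = F + P \left(1 - 3 F\right)$)
$l^{2}{\left(1,11 \right)} = \left(1 - 11 \left(-1 + 3 \cdot 1\right)\right)^{2} = \left(1 - 11 \left(-1 + 3\right)\right)^{2} = \left(1 - 11 \cdot 2\right)^{2} = \left(1 - 22\right)^{2} = \left(-21\right)^{2} = 441$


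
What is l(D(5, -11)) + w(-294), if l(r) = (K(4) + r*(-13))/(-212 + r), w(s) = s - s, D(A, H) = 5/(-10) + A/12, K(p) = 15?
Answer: -193/2545 ≈ -0.075835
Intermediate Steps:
D(A, H) = -½ + A/12 (D(A, H) = 5*(-⅒) + A*(1/12) = -½ + A/12)
w(s) = 0
l(r) = (15 - 13*r)/(-212 + r) (l(r) = (15 + r*(-13))/(-212 + r) = (15 - 13*r)/(-212 + r))
l(D(5, -11)) + w(-294) = (15 - 13*(-½ + (1/12)*5))/(-212 + (-½ + (1/12)*5)) + 0 = (15 - 13*(-½ + 5/12))/(-212 + (-½ + 5/12)) + 0 = (15 - 13*(-1/12))/(-212 - 1/12) + 0 = (15 + 13/12)/(-2545/12) + 0 = -12/2545*193/12 + 0 = -193/2545 + 0 = -193/2545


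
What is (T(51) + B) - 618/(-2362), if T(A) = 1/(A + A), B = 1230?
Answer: 148200959/120462 ≈ 1230.3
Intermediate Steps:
T(A) = 1/(2*A)
(T(51) + B) - 618/(-2362) = ((½)/51 + 1230) - 618/(-2362) = ((½)*(1/51) + 1230) - 618*(-1/2362) = (1/102 + 1230) + 309/1181 = 125461/102 + 309/1181 = 148200959/120462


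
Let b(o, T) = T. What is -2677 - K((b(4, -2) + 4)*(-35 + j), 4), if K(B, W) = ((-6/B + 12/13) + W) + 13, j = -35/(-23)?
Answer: -26977077/10010 ≈ -2695.0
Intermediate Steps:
j = 35/23 (j = -35*(-1/23) = 35/23 ≈ 1.5217)
K(B, W) = 181/13 + W - 6/B (K(B, W) = ((-6/B + 12*(1/13)) + W) + 13 = ((-6/B + 12/13) + W) + 13 = ((12/13 - 6/B) + W) + 13 = (12/13 + W - 6/B) + 13 = 181/13 + W - 6/B)
-2677 - K((b(4, -2) + 4)*(-35 + j), 4) = -2677 - (181/13 + 4 - 6*1/((-35 + 35/23)*(-2 + 4))) = -2677 - (181/13 + 4 - 6/(2*(-770/23))) = -2677 - (181/13 + 4 - 6/(-1540/23)) = -2677 - (181/13 + 4 - 6*(-23/1540)) = -2677 - (181/13 + 4 + 69/770) = -2677 - 1*180307/10010 = -2677 - 180307/10010 = -26977077/10010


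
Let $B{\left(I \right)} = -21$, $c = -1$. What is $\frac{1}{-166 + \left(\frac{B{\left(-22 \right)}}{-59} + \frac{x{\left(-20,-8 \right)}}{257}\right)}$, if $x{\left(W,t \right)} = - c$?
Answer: $- \frac{15163}{2511602} \approx -0.0060372$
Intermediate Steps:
$x{\left(W,t \right)} = 1$ ($x{\left(W,t \right)} = \left(-1\right) \left(-1\right) = 1$)
$\frac{1}{-166 + \left(\frac{B{\left(-22 \right)}}{-59} + \frac{x{\left(-20,-8 \right)}}{257}\right)} = \frac{1}{-166 + \left(- \frac{21}{-59} + 1 \cdot \frac{1}{257}\right)} = \frac{1}{-166 + \left(\left(-21\right) \left(- \frac{1}{59}\right) + 1 \cdot \frac{1}{257}\right)} = \frac{1}{-166 + \left(\frac{21}{59} + \frac{1}{257}\right)} = \frac{1}{-166 + \frac{5456}{15163}} = \frac{1}{- \frac{2511602}{15163}} = - \frac{15163}{2511602}$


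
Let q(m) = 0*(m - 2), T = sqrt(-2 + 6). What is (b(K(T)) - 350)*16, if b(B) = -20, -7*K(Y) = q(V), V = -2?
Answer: -5920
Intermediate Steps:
T = 2 (T = sqrt(4) = 2)
q(m) = 0 (q(m) = 0*(-2 + m) = 0)
K(Y) = 0 (K(Y) = -1/7*0 = 0)
(b(K(T)) - 350)*16 = (-20 - 350)*16 = -370*16 = -5920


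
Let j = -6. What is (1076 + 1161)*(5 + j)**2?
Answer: 2237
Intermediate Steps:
(1076 + 1161)*(5 + j)**2 = (1076 + 1161)*(5 - 6)**2 = 2237*(-1)**2 = 2237*1 = 2237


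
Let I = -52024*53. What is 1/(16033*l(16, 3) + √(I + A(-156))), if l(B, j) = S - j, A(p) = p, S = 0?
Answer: -48099/2316271229 - 2*I*√689357/2316271229 ≈ -2.0766e-5 - 7.1691e-7*I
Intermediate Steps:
l(B, j) = -j (l(B, j) = 0 - j = -j)
I = -2757272
1/(16033*l(16, 3) + √(I + A(-156))) = 1/(16033*(-1*3) + √(-2757272 - 156)) = 1/(16033*(-3) + √(-2757428)) = 1/(-48099 + 2*I*√689357)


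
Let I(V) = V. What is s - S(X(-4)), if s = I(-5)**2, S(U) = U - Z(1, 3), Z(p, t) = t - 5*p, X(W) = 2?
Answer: 21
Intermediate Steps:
S(U) = 2 + U (S(U) = U - (3 - 5*1) = U - (3 - 5) = U - 1*(-2) = U + 2 = 2 + U)
s = 25 (s = (-5)**2 = 25)
s - S(X(-4)) = 25 - (2 + 2) = 25 - 1*4 = 25 - 4 = 21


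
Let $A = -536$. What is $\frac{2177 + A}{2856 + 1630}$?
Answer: $\frac{1641}{4486} \approx 0.3658$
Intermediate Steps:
$\frac{2177 + A}{2856 + 1630} = \frac{2177 - 536}{2856 + 1630} = \frac{1641}{4486}$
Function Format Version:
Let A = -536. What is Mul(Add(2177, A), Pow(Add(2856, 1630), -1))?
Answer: Rational(1641, 4486) ≈ 0.36580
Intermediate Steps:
Mul(Add(2177, A), Pow(Add(2856, 1630), -1)) = Mul(Add(2177, -536), Pow(Add(2856, 1630), -1)) = Mul(1641, Pow(4486, -1)) = Mul(1641, Rational(1, 4486)) = Rational(1641, 4486)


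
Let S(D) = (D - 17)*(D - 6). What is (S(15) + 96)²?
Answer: 6084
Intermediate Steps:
S(D) = (-17 + D)*(-6 + D)
(S(15) + 96)² = ((102 + 15² - 23*15) + 96)² = ((102 + 225 - 345) + 96)² = (-18 + 96)² = 78² = 6084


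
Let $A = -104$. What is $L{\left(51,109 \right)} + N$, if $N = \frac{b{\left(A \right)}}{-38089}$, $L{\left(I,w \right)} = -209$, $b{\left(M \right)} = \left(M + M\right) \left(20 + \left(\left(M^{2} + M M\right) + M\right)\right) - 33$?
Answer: $- \frac{3478584}{38089} \approx -91.328$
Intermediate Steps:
$b{\left(M \right)} = -33 + 2 M \left(20 + M + 2 M^{2}\right)$ ($b{\left(M \right)} = 2 M \left(20 + \left(\left(M^{2} + M^{2}\right) + M\right)\right) - 33 = 2 M \left(20 + \left(2 M^{2} + M\right)\right) - 33 = 2 M \left(20 + \left(M + 2 M^{2}\right)\right) - 33 = 2 M \left(20 + M + 2 M^{2}\right) - 33 = -33 + 2 M \left(20 + M + 2 M^{2}\right)$)
$N = \frac{4482017}{38089}$ ($N = \frac{-33 + 2 \left(-104\right)^{2} + 4 \left(-104\right)^{3} + 40 \left(-104\right)}{-38089} = \left(-33 + 2 \cdot 10816 + 4 \left(-1124864\right) - 4160\right) \left(- \frac{1}{38089}\right) = \left(-33 + 21632 - 4499456 - 4160\right) \left(- \frac{1}{38089}\right) = \left(-4482017\right) \left(- \frac{1}{38089}\right) = \frac{4482017}{38089} \approx 117.67$)
$L{\left(51,109 \right)} + N = -209 + \frac{4482017}{38089} = - \frac{3478584}{38089}$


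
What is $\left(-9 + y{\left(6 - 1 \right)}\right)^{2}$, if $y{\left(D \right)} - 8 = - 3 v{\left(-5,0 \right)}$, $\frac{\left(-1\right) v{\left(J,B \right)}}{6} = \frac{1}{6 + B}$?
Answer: $4$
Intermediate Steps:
$v{\left(J,B \right)} = - \frac{6}{6 + B}$
$y{\left(D \right)} = 11$ ($y{\left(D \right)} = 8 - 3 \left(- \frac{6}{6 + 0}\right) = 8 - 3 \left(- \frac{6}{6}\right) = 8 - 3 \left(\left(-6\right) \frac{1}{6}\right) = 8 - -3 = 8 + 3 = 11$)
$\left(-9 + y{\left(6 - 1 \right)}\right)^{2} = \left(-9 + 11\right)^{2} = 2^{2} = 4$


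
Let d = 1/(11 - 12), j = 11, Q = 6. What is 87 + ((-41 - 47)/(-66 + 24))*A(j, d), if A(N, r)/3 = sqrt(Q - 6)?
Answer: 87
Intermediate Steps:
d = -1 (d = 1/(-1) = -1)
A(N, r) = 0 (A(N, r) = 3*sqrt(6 - 6) = 3*sqrt(0) = 3*0 = 0)
87 + ((-41 - 47)/(-66 + 24))*A(j, d) = 87 + ((-41 - 47)/(-66 + 24))*0 = 87 - 88/(-42)*0 = 87 - 88*(-1/42)*0 = 87 + (44/21)*0 = 87 + 0 = 87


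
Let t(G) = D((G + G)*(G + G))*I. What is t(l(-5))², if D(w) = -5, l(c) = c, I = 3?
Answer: 225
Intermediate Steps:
t(G) = -15 (t(G) = -5*3 = -15)
t(l(-5))² = (-15)² = 225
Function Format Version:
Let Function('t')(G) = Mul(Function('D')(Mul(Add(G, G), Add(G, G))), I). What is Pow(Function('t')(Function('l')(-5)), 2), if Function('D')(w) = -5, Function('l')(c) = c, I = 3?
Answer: 225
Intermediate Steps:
Function('t')(G) = -15 (Function('t')(G) = Mul(-5, 3) = -15)
Pow(Function('t')(Function('l')(-5)), 2) = Pow(-15, 2) = 225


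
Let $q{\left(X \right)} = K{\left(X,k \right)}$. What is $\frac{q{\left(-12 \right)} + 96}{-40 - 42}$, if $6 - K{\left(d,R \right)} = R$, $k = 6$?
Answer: $- \frac{48}{41} \approx -1.1707$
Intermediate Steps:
$K{\left(d,R \right)} = 6 - R$
$q{\left(X \right)} = 0$ ($q{\left(X \right)} = 6 - 6 = 0$)
$\frac{q{\left(-12 \right)} + 96}{-40 - 42} = \frac{0 + 96}{-40 - 42} = \frac{96}{-82} = 96 \left(- \frac{1}{82}\right) = - \frac{48}{41}$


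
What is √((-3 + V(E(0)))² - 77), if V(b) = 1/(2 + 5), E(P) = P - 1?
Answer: I*√3373/7 ≈ 8.2968*I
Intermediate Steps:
E(P) = -1 + P
V(b) = ⅐ (V(b) = 1/7 = ⅐)
√((-3 + V(E(0)))² - 77) = √((-3 + ⅐)² - 77) = √((-20/7)² - 77) = √(400/49 - 77) = √(-3373/49) = I*√3373/7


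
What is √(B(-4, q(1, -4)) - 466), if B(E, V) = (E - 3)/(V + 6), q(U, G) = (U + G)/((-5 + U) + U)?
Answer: I*√467 ≈ 21.61*I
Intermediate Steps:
q(U, G) = (G + U)/(-5 + 2*U)
B(E, V) = (-3 + E)/(6 + V)
√(B(-4, q(1, -4)) - 466) = √((-3 - 4)/(6 + (-4 + 1)/(-5 + 2*1)) - 466) = √(-7/(6 - 3/(-5 + 2)) - 466) = √(-7/(6 - 3/(-3)) - 466) = √(-7/(6 - ⅓*(-3)) - 466) = √(-7/(6 + 1) - 466) = √(-7/7 - 466) = √((⅐)*(-7) - 466) = √(-1 - 466) = √(-467) = I*√467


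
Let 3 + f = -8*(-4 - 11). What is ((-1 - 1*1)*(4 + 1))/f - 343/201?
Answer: -14047/7839 ≈ -1.7919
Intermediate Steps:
f = 117 (f = -3 - 8*(-4 - 11) = -3 - 8*(-15) = -3 + 120 = 117)
((-1 - 1*1)*(4 + 1))/f - 343/201 = ((-1 - 1*1)*(4 + 1))/117 - 343/201 = ((-1 - 1)*5)*(1/117) - 343*1/201 = -2*5*(1/117) - 343/201 = -10*1/117 - 343/201 = -10/117 - 343/201 = -14047/7839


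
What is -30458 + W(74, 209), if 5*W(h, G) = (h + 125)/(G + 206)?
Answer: -63200151/2075 ≈ -30458.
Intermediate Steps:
W(h, G) = (125 + h)/(5*(206 + G)) (W(h, G) = ((h + 125)/(G + 206))/5 = ((125 + h)/(206 + G))/5 = (125 + h)/(5*(206 + G)))
-30458 + W(74, 209) = -30458 + (125 + 74)/(5*(206 + 209)) = -30458 + (⅕)*199/415 = -30458 + (⅕)*(1/415)*199 = -30458 + 199/2075 = -63200151/2075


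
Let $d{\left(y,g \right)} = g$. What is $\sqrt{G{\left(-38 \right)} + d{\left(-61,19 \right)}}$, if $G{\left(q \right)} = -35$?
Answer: $4 i \approx 4.0 i$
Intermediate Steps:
$\sqrt{G{\left(-38 \right)} + d{\left(-61,19 \right)}} = \sqrt{-35 + 19} = \sqrt{-16} = 4 i$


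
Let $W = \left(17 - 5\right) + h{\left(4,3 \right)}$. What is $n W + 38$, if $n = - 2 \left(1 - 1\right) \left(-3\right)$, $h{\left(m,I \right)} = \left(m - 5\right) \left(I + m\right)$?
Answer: $38$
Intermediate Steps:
$h{\left(m,I \right)} = \left(-5 + m\right) \left(I + m\right)$
$n = 0$ ($n = - 2 \left(1 - 1\right) \left(-3\right) = \left(-2\right) 0 \left(-3\right) = 0 \left(-3\right) = 0$)
$W = 5$ ($W = \left(17 - 5\right) + \left(4^{2} - 15 - 20 + 3 \cdot 4\right) = 12 + \left(16 - 15 - 20 + 12\right) = 12 - 7 = 5$)
$n W + 38 = 0 \cdot 5 + 38 = 0 + 38 = 38$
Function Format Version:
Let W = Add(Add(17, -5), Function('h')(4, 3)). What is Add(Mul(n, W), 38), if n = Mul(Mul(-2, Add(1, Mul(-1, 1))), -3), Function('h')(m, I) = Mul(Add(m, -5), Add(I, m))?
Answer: 38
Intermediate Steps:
Function('h')(m, I) = Mul(Add(-5, m), Add(I, m))
n = 0 (n = Mul(Mul(-2, Add(1, -1)), -3) = Mul(Mul(-2, 0), -3) = Mul(0, -3) = 0)
W = 5 (W = Add(Add(17, -5), Add(Pow(4, 2), Mul(-5, 3), Mul(-5, 4), Mul(3, 4))) = Add(12, Add(16, -15, -20, 12)) = Add(12, -7) = 5)
Add(Mul(n, W), 38) = Add(Mul(0, 5), 38) = Add(0, 38) = 38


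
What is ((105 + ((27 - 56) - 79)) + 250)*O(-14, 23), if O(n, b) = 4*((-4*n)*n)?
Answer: -774592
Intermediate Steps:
O(n, b) = -16*n² (O(n, b) = 4*(-4*n²) = -16*n²)
((105 + ((27 - 56) - 79)) + 250)*O(-14, 23) = ((105 + ((27 - 56) - 79)) + 250)*(-16*(-14)²) = ((105 + (-29 - 79)) + 250)*(-16*196) = ((105 - 108) + 250)*(-3136) = (-3 + 250)*(-3136) = 247*(-3136) = -774592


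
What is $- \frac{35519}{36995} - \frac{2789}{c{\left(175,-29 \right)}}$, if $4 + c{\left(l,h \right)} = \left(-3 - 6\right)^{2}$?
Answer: $- \frac{15130574}{406945} \approx -37.181$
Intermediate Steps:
$c{\left(l,h \right)} = 77$ ($c{\left(l,h \right)} = -4 + \left(-3 - 6\right)^{2} = -4 + \left(-9\right)^{2} = -4 + 81 = 77$)
$- \frac{35519}{36995} - \frac{2789}{c{\left(175,-29 \right)}} = - \frac{35519}{36995} - \frac{2789}{77} = - \frac{15130574}{406945}$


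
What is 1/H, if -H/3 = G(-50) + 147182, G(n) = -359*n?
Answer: -1/495396 ≈ -2.0186e-6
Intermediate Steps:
H = -495396 (H = -3*(-359*(-50) + 147182) = -3*(17950 + 147182) = -3*165132 = -495396)
1/H = 1/(-495396) = -1/495396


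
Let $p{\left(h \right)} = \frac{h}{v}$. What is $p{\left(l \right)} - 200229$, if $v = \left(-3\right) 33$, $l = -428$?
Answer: $- \frac{19822243}{99} \approx -2.0022 \cdot 10^{5}$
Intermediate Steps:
$v = -99$
$p{\left(h \right)} = - \frac{h}{99}$ ($p{\left(h \right)} = \frac{h}{-99} = h \left(- \frac{1}{99}\right) = - \frac{h}{99}$)
$p{\left(l \right)} - 200229 = \left(- \frac{1}{99}\right) \left(-428\right) - 200229 = \frac{428}{99} - 200229 = - \frac{19822243}{99}$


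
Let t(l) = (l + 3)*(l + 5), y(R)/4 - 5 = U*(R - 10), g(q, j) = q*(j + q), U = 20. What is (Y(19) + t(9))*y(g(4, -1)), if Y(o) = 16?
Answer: 33120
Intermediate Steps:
y(R) = -780 + 80*R (y(R) = 20 + 4*(20*(R - 10)) = 20 + 4*(20*(-10 + R)) = 20 + 4*(-200 + 20*R) = 20 + (-800 + 80*R) = -780 + 80*R)
t(l) = (3 + l)*(5 + l)
(Y(19) + t(9))*y(g(4, -1)) = (16 + (15 + 9² + 8*9))*(-780 + 80*(4*(-1 + 4))) = (16 + (15 + 81 + 72))*(-780 + 80*(4*3)) = (16 + 168)*(-780 + 80*12) = 184*(-780 + 960) = 184*180 = 33120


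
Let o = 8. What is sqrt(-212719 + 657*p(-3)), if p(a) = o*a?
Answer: 7*I*sqrt(4663) ≈ 478.0*I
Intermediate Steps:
p(a) = 8*a
sqrt(-212719 + 657*p(-3)) = sqrt(-212719 + 657*(8*(-3))) = sqrt(-212719 + 657*(-24)) = sqrt(-212719 - 15768) = sqrt(-228487) = 7*I*sqrt(4663)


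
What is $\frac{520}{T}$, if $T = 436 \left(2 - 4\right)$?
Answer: $- \frac{65}{109} \approx -0.59633$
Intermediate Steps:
$T = -872$ ($T = 436 \left(-2\right) = -872$)
$\frac{520}{T} = \frac{520}{-872} = 520 \left(- \frac{1}{872}\right) = - \frac{65}{109}$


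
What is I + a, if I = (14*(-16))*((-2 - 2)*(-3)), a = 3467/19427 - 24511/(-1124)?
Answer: -58214956119/21835948 ≈ -2666.0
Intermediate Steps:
a = 480072105/21835948 (a = 3467*(1/19427) - 24511*(-1/1124) = 3467/19427 + 24511/1124 = 480072105/21835948 ≈ 21.985)
I = -2688 (I = -(-896)*(-3) = -224*12 = -2688)
I + a = -2688 + 480072105/21835948 = -58214956119/21835948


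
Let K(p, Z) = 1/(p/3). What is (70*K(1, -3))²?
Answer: 44100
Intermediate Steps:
K(p, Z) = 3/p (K(p, Z) = 1/(p*(⅓)) = 1/(p/3) = 3/p)
(70*K(1, -3))² = (70*(3/1))² = (70*(3*1))² = (70*3)² = 210² = 44100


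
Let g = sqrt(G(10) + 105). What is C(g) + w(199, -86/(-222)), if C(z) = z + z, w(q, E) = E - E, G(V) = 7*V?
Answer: 10*sqrt(7) ≈ 26.458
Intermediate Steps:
w(q, E) = 0
g = 5*sqrt(7) (g = sqrt(7*10 + 105) = sqrt(70 + 105) = sqrt(175) = 5*sqrt(7) ≈ 13.229)
C(z) = 2*z
C(g) + w(199, -86/(-222)) = 2*(5*sqrt(7)) + 0 = 10*sqrt(7) + 0 = 10*sqrt(7)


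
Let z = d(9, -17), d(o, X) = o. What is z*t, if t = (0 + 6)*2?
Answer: 108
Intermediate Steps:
t = 12 (t = 6*2 = 12)
z = 9
z*t = 9*12 = 108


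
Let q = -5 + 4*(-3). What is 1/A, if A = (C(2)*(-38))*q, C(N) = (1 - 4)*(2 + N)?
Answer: -1/7752 ≈ -0.00012900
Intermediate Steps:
C(N) = -6 - 3*N (C(N) = -3*(2 + N) = -6 - 3*N)
q = -17 (q = -5 - 12 = -17)
A = -7752 (A = ((-6 - 3*2)*(-38))*(-17) = ((-6 - 6)*(-38))*(-17) = -12*(-38)*(-17) = 456*(-17) = -7752)
1/A = 1/(-7752) = -1/7752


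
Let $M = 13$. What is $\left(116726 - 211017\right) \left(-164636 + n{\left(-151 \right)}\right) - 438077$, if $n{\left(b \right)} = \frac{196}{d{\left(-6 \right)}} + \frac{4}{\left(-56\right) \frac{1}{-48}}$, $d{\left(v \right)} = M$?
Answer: $\frac{1412457418865}{91} \approx 1.5522 \cdot 10^{10}$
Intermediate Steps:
$d{\left(v \right)} = 13$
$n{\left(b \right)} = \frac{1684}{91}$ ($n{\left(b \right)} = \frac{196}{13} + \frac{4}{\left(-56\right) \frac{1}{-48}} = 196 \cdot \frac{1}{13} + \frac{4}{\left(-56\right) \left(- \frac{1}{48}\right)} = \frac{196}{13} + \frac{4}{\frac{7}{6}} = \frac{196}{13} + 4 \cdot \frac{6}{7} = \frac{196}{13} + \frac{24}{7} = \frac{1684}{91}$)
$\left(116726 - 211017\right) \left(-164636 + n{\left(-151 \right)}\right) - 438077 = \left(116726 - 211017\right) \left(-164636 + \frac{1684}{91}\right) - 438077 = \left(-94291\right) \left(- \frac{14980192}{91}\right) - 438077 = \frac{1412497283872}{91} - 438077 = \frac{1412457418865}{91}$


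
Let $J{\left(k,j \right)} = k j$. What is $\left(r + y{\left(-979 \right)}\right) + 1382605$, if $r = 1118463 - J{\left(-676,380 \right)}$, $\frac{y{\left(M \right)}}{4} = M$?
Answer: $2754032$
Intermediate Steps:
$J{\left(k,j \right)} = j k$
$y{\left(M \right)} = 4 M$
$r = 1375343$ ($r = 1118463 - 380 \left(-676\right) = 1118463 - -256880 = 1118463 + 256880 = 1375343$)
$\left(r + y{\left(-979 \right)}\right) + 1382605 = \left(1375343 + 4 \left(-979\right)\right) + 1382605 = \left(1375343 - 3916\right) + 1382605 = 1371427 + 1382605 = 2754032$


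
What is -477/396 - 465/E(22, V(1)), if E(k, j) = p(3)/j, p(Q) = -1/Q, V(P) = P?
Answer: 61327/44 ≈ 1393.8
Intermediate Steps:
E(k, j) = -1/(3*j) (E(k, j) = (-1/3)/j = (-1*⅓)/j = -1/(3*j))
-477/396 - 465/E(22, V(1)) = -477/396 - 465/((-⅓/1)) = -477*1/396 - 465/((-⅓*1)) = -53/44 - 465/(-⅓) = -53/44 - 465*(-3) = -53/44 + 1395 = 61327/44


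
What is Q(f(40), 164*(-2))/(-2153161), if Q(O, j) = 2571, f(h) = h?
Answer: -2571/2153161 ≈ -0.0011941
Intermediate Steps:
Q(f(40), 164*(-2))/(-2153161) = 2571/(-2153161) = 2571*(-1/2153161) = -2571/2153161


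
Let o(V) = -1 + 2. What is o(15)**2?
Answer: 1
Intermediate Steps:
o(V) = 1
o(15)**2 = 1**2 = 1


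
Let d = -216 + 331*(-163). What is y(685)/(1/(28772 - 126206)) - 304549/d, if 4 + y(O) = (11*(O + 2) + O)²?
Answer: -358530861988789211/54169 ≈ -6.6187e+12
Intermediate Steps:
y(O) = -4 + (22 + 12*O)² (y(O) = -4 + (11*(O + 2) + O)² = -4 + (11*(2 + O) + O)² = -4 + ((22 + 11*O) + O)² = -4 + (22 + 12*O)²)
d = -54169 (d = -216 - 53953 = -54169)
y(685)/(1/(28772 - 126206)) - 304549/d = (-4 + 4*(11 + 6*685)²)/(1/(28772 - 126206)) - 304549/(-54169) = (-4 + 4*(11 + 4110)²)/(1/(-97434)) - 304549*(-1/54169) = (-4 + 4*4121²)/(-1/97434) + 304549/54169 = (-4 + 4*16982641)*(-97434) + 304549/54169 = (-4 + 67930564)*(-97434) + 304549/54169 = 67930560*(-97434) + 304549/54169 = -6618746183040 + 304549/54169 = -358530861988789211/54169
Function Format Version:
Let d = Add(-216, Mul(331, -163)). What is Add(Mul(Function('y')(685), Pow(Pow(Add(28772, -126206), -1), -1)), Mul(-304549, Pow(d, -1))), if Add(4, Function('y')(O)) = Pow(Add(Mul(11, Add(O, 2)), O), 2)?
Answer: Rational(-358530861988789211, 54169) ≈ -6.6187e+12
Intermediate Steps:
Function('y')(O) = Add(-4, Pow(Add(22, Mul(12, O)), 2)) (Function('y')(O) = Add(-4, Pow(Add(Mul(11, Add(O, 2)), O), 2)) = Add(-4, Pow(Add(Mul(11, Add(2, O)), O), 2)) = Add(-4, Pow(Add(Add(22, Mul(11, O)), O), 2)) = Add(-4, Pow(Add(22, Mul(12, O)), 2)))
d = -54169 (d = Add(-216, -53953) = -54169)
Add(Mul(Function('y')(685), Pow(Pow(Add(28772, -126206), -1), -1)), Mul(-304549, Pow(d, -1))) = Add(Mul(Add(-4, Mul(4, Pow(Add(11, Mul(6, 685)), 2))), Pow(Pow(Add(28772, -126206), -1), -1)), Mul(-304549, Pow(-54169, -1))) = Add(Mul(Add(-4, Mul(4, Pow(Add(11, 4110), 2))), Pow(Pow(-97434, -1), -1)), Mul(-304549, Rational(-1, 54169))) = Add(Mul(Add(-4, Mul(4, Pow(4121, 2))), Pow(Rational(-1, 97434), -1)), Rational(304549, 54169)) = Add(Mul(Add(-4, Mul(4, 16982641)), -97434), Rational(304549, 54169)) = Add(Mul(Add(-4, 67930564), -97434), Rational(304549, 54169)) = Add(Mul(67930560, -97434), Rational(304549, 54169)) = Add(-6618746183040, Rational(304549, 54169)) = Rational(-358530861988789211, 54169)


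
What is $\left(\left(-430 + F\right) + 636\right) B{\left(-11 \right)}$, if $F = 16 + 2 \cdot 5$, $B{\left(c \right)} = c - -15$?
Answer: $928$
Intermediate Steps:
$B{\left(c \right)} = 15 + c$ ($B{\left(c \right)} = c + 15 = 15 + c$)
$F = 26$ ($F = 16 + 10 = 26$)
$\left(\left(-430 + F\right) + 636\right) B{\left(-11 \right)} = \left(\left(-430 + 26\right) + 636\right) \left(15 - 11\right) = \left(-404 + 636\right) 4 = 232 \cdot 4 = 928$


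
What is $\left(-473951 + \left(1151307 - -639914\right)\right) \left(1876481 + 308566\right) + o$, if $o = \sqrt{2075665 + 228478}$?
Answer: $2878296861690 + \sqrt{2304143} \approx 2.8783 \cdot 10^{12}$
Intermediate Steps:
$o = \sqrt{2304143} \approx 1517.9$
$\left(-473951 + \left(1151307 - -639914\right)\right) \left(1876481 + 308566\right) + o = \left(-473951 + \left(1151307 - -639914\right)\right) \left(1876481 + 308566\right) + \sqrt{2304143} = \left(-473951 + \left(1151307 + 639914\right)\right) 2185047 + \sqrt{2304143} = \left(-473951 + 1791221\right) 2185047 + \sqrt{2304143} = 1317270 \cdot 2185047 + \sqrt{2304143} = 2878296861690 + \sqrt{2304143}$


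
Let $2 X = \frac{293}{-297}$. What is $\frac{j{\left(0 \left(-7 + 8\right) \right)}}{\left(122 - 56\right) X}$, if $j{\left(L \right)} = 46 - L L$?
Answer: $- \frac{414}{293} \approx -1.413$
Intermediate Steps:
$j{\left(L \right)} = 46 - L^{2}$
$X = - \frac{293}{594}$ ($X = \frac{293 \frac{1}{-297}}{2} = \frac{293 \left(- \frac{1}{297}\right)}{2} = \frac{1}{2} \left(- \frac{293}{297}\right) = - \frac{293}{594} \approx -0.49327$)
$\frac{j{\left(0 \left(-7 + 8\right) \right)}}{\left(122 - 56\right) X} = \frac{46 - \left(0 \left(-7 + 8\right)\right)^{2}}{\left(122 - 56\right) \left(- \frac{293}{594}\right)} = \frac{46 - \left(0 \cdot 1\right)^{2}}{\left(122 - 56\right) \left(- \frac{293}{594}\right)} = \frac{46 - 0^{2}}{66 \left(- \frac{293}{594}\right)} = \frac{46 - 0}{- \frac{293}{9}} = \left(46 + 0\right) \left(- \frac{9}{293}\right) = 46 \left(- \frac{9}{293}\right) = - \frac{414}{293}$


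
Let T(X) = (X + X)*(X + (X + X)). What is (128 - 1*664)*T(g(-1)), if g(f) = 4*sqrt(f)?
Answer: 51456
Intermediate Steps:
T(X) = 6*X**2 (T(X) = (2*X)*(X + 2*X) = (2*X)*(3*X) = 6*X**2)
(128 - 1*664)*T(g(-1)) = (128 - 1*664)*(6*(4*sqrt(-1))**2) = (128 - 664)*(6*(4*I)**2) = -3216*(-16) = -536*(-96) = 51456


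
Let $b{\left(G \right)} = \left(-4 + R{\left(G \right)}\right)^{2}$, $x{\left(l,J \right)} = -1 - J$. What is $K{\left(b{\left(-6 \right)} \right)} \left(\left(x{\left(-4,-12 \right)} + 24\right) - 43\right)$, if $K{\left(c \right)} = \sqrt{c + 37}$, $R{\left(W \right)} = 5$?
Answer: $- 8 \sqrt{38} \approx -49.315$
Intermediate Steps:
$b{\left(G \right)} = 1$ ($b{\left(G \right)} = \left(-4 + 5\right)^{2} = 1^{2} = 1$)
$K{\left(c \right)} = \sqrt{37 + c}$
$K{\left(b{\left(-6 \right)} \right)} \left(\left(x{\left(-4,-12 \right)} + 24\right) - 43\right) = \sqrt{37 + 1} \left(\left(\left(-1 - -12\right) + 24\right) - 43\right) = \sqrt{38} \left(\left(\left(-1 + 12\right) + 24\right) - 43\right) = \sqrt{38} \left(\left(11 + 24\right) - 43\right) = \sqrt{38} \left(35 - 43\right) = \sqrt{38} \left(-8\right) = - 8 \sqrt{38}$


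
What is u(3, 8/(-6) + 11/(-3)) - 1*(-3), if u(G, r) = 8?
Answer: 11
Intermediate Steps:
u(3, 8/(-6) + 11/(-3)) - 1*(-3) = 8 - 1*(-3) = 8 + 3 = 11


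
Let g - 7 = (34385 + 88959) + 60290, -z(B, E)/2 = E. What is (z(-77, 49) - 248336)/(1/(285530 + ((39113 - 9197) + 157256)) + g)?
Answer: -117435248668/86807467983 ≈ -1.3528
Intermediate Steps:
z(B, E) = -2*E
g = 183641 (g = 7 + ((34385 + 88959) + 60290) = 7 + (123344 + 60290) = 7 + 183634 = 183641)
(z(-77, 49) - 248336)/(1/(285530 + ((39113 - 9197) + 157256)) + g) = (-2*49 - 248336)/(1/(285530 + ((39113 - 9197) + 157256)) + 183641) = (-98 - 248336)/(1/(285530 + (29916 + 157256)) + 183641) = -248434/(1/(285530 + 187172) + 183641) = -248434/(1/472702 + 183641) = -248434/86807467983/472702 = -248434*472702/86807467983 = -117435248668/86807467983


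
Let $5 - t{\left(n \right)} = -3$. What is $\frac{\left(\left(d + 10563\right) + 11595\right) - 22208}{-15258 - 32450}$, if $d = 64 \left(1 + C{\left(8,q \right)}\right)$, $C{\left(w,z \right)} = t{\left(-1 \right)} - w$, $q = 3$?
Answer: $- \frac{7}{23854} \approx -0.00029345$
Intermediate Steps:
$t{\left(n \right)} = 8$ ($t{\left(n \right)} = 5 - -3 = 5 + 3 = 8$)
$C{\left(w,z \right)} = 8 - w$
$d = 64$ ($d = 64 \left(1 + \left(8 - 8\right)\right) = 64 \left(1 + 0\right) = 64 \cdot 1 = 64$)
$\frac{\left(\left(d + 10563\right) + 11595\right) - 22208}{-15258 - 32450} = \frac{\left(\left(64 + 10563\right) + 11595\right) - 22208}{-15258 - 32450} = \frac{\left(10627 + 11595\right) - 22208}{-47708} = \left(22222 - 22208\right) \left(- \frac{1}{47708}\right) = 14 \left(- \frac{1}{47708}\right) = - \frac{7}{23854}$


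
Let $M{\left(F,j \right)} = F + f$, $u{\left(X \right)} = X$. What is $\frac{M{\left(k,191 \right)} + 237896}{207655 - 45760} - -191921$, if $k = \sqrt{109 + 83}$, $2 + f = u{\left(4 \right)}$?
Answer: $\frac{31071288193}{161895} + \frac{8 \sqrt{3}}{161895} \approx 1.9192 \cdot 10^{5}$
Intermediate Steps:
$f = 2$ ($f = -2 + 4 = 2$)
$k = 8 \sqrt{3}$ ($k = \sqrt{192} = 8 \sqrt{3} \approx 13.856$)
$M{\left(F,j \right)} = 2 + F$ ($M{\left(F,j \right)} = F + 2 = 2 + F$)
$\frac{M{\left(k,191 \right)} + 237896}{207655 - 45760} - -191921 = \frac{\left(2 + 8 \sqrt{3}\right) + 237896}{207655 - 45760} - -191921 = \frac{237898 + 8 \sqrt{3}}{161895} + 191921 = \left(237898 + 8 \sqrt{3}\right) \frac{1}{161895} + 191921 = \left(\frac{237898}{161895} + \frac{8 \sqrt{3}}{161895}\right) + 191921 = \frac{31071288193}{161895} + \frac{8 \sqrt{3}}{161895}$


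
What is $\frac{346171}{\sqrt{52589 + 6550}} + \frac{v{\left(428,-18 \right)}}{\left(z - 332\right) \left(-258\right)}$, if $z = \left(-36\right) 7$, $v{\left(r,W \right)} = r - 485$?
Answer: $- \frac{19}{50224} + \frac{346171 \sqrt{6571}}{19713} \approx 1423.5$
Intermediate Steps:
$v{\left(r,W \right)} = -485 + r$
$z = -252$
$\frac{346171}{\sqrt{52589 + 6550}} + \frac{v{\left(428,-18 \right)}}{\left(z - 332\right) \left(-258\right)} = \frac{346171}{\sqrt{52589 + 6550}} + \frac{-485 + 428}{\left(-252 - 332\right) \left(-258\right)} = \frac{346171}{\sqrt{59139}} - \frac{57}{\left(-584\right) \left(-258\right)} = \frac{346171}{3 \sqrt{6571}} - \frac{57}{150672} = 346171 \frac{\sqrt{6571}}{19713} - \frac{19}{50224} = \frac{346171 \sqrt{6571}}{19713} - \frac{19}{50224} = - \frac{19}{50224} + \frac{346171 \sqrt{6571}}{19713}$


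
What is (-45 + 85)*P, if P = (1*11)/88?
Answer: 5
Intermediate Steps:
P = ⅛ (P = 11*(1/88) = ⅛ ≈ 0.12500)
(-45 + 85)*P = (-45 + 85)*(⅛) = 40*(⅛) = 5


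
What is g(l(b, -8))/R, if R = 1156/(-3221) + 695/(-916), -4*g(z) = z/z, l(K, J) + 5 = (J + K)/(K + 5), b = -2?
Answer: 737609/3297491 ≈ 0.22369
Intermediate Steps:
l(K, J) = -5 + (J + K)/(5 + K) (l(K, J) = -5 + (J + K)/(K + 5) = -5 + (J + K)/(5 + K))
g(z) = -¼ (g(z) = -z/(4*z) = -¼*1 = -¼)
R = -3297491/2950436 (R = 1156*(-1/3221) + 695*(-1/916) = -1156/3221 - 695/916 = -3297491/2950436 ≈ -1.1176)
g(l(b, -8))/R = -1/(4*(-3297491/2950436)) = -¼*(-2950436/3297491) = 737609/3297491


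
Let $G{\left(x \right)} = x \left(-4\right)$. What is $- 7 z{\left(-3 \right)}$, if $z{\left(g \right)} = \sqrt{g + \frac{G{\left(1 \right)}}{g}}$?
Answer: $- \frac{7 i \sqrt{15}}{3} \approx - 9.037 i$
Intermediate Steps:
$G{\left(x \right)} = - 4 x$
$z{\left(g \right)} = \sqrt{g - \frac{4}{g}}$ ($z{\left(g \right)} = \sqrt{g + \frac{\left(-4\right) 1}{g}} = \sqrt{g - \frac{4}{g}}$)
$- 7 z{\left(-3 \right)} = - 7 \sqrt{-3 - \frac{4}{-3}} = - 7 \sqrt{-3 - - \frac{4}{3}} = - 7 \sqrt{-3 + \frac{4}{3}} = - 7 \sqrt{- \frac{5}{3}} = - 7 \frac{i \sqrt{15}}{3} = - \frac{7 i \sqrt{15}}{3}$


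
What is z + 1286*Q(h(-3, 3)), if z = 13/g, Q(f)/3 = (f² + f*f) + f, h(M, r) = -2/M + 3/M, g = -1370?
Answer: -1761859/4110 ≈ -428.68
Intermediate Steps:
h(M, r) = 1/M
Q(f) = 3*f + 6*f² (Q(f) = 3*((f² + f*f) + f) = 3*((f² + f²) + f) = 3*(2*f² + f) = 3*(f + 2*f²) = 3*f + 6*f²)
z = -13/1370 (z = 13/(-1370) = 13*(-1/1370) = -13/1370 ≈ -0.0094890)
z + 1286*Q(h(-3, 3)) = -13/1370 + 1286*(3*(1 + 2/(-3))/(-3)) = -13/1370 + 1286*(3*(-⅓)*(1 + 2*(-⅓))) = -13/1370 + 1286*(3*(-⅓)*(1 - ⅔)) = -13/1370 + 1286*(3*(-⅓)*(⅓)) = -13/1370 + 1286*(-⅓) = -13/1370 - 1286/3 = -1761859/4110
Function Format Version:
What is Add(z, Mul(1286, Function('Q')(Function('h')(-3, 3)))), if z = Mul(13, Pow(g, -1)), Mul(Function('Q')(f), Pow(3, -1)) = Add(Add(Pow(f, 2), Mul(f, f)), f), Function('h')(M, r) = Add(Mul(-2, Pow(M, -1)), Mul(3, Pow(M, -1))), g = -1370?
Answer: Rational(-1761859, 4110) ≈ -428.68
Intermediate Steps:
Function('h')(M, r) = Pow(M, -1)
Function('Q')(f) = Add(Mul(3, f), Mul(6, Pow(f, 2))) (Function('Q')(f) = Mul(3, Add(Add(Pow(f, 2), Mul(f, f)), f)) = Mul(3, Add(Add(Pow(f, 2), Pow(f, 2)), f)) = Mul(3, Add(Mul(2, Pow(f, 2)), f)) = Mul(3, Add(f, Mul(2, Pow(f, 2)))) = Add(Mul(3, f), Mul(6, Pow(f, 2))))
z = Rational(-13, 1370) (z = Mul(13, Pow(-1370, -1)) = Mul(13, Rational(-1, 1370)) = Rational(-13, 1370) ≈ -0.0094890)
Add(z, Mul(1286, Function('Q')(Function('h')(-3, 3)))) = Add(Rational(-13, 1370), Mul(1286, Mul(3, Pow(-3, -1), Add(1, Mul(2, Pow(-3, -1)))))) = Add(Rational(-13, 1370), Mul(1286, Mul(3, Rational(-1, 3), Add(1, Mul(2, Rational(-1, 3)))))) = Add(Rational(-13, 1370), Mul(1286, Mul(3, Rational(-1, 3), Add(1, Rational(-2, 3))))) = Add(Rational(-13, 1370), Mul(1286, Mul(3, Rational(-1, 3), Rational(1, 3)))) = Add(Rational(-13, 1370), Mul(1286, Rational(-1, 3))) = Add(Rational(-13, 1370), Rational(-1286, 3)) = Rational(-1761859, 4110)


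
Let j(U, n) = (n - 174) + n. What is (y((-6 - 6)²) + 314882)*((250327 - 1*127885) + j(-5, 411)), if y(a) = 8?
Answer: 38759810100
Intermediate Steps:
j(U, n) = -174 + 2*n (j(U, n) = (-174 + n) + n = -174 + 2*n)
(y((-6 - 6)²) + 314882)*((250327 - 1*127885) + j(-5, 411)) = (8 + 314882)*((250327 - 1*127885) + (-174 + 2*411)) = 314890*((250327 - 127885) + (-174 + 822)) = 314890*(122442 + 648) = 314890*123090 = 38759810100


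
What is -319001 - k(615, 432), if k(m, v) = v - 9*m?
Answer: -313898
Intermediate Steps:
-319001 - k(615, 432) = -319001 - (432 - 9*615) = -319001 - (432 - 5535) = -319001 - 1*(-5103) = -319001 + 5103 = -313898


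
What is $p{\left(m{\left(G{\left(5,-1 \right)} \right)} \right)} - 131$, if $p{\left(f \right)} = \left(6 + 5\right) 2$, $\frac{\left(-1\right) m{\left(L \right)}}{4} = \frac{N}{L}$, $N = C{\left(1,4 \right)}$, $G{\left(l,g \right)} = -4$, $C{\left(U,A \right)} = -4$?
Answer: $-109$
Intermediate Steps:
$N = -4$
$m{\left(L \right)} = \frac{16}{L}$ ($m{\left(L \right)} = - 4 \left(- \frac{4}{L}\right) = \frac{16}{L}$)
$p{\left(f \right)} = 22$ ($p{\left(f \right)} = 11 \cdot 2 = 22$)
$p{\left(m{\left(G{\left(5,-1 \right)} \right)} \right)} - 131 = 22 - 131 = -109$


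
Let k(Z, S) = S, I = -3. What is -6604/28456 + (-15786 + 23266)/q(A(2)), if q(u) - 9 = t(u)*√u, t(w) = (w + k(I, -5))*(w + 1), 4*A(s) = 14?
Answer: -1703267669/1984806 - 29920*√14/93 ≈ -2061.9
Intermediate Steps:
A(s) = 7/2 (A(s) = (¼)*14 = 7/2)
t(w) = (1 + w)*(-5 + w) (t(w) = (w - 5)*(w + 1) = (-5 + w)*(1 + w) = (1 + w)*(-5 + w))
q(u) = 9 + √u*(-5 + u² - 4*u) (q(u) = 9 + (-5 + u² - 4*u)*√u = 9 + √u*(-5 + u² - 4*u))
-6604/28456 + (-15786 + 23266)/q(A(2)) = -6604/28456 + (-15786 + 23266)/(9 + √(7/2)*(-5 + (7/2)² - 4*7/2)) = -6604*1/28456 + 7480/(9 + (√14/2)*(-5 + 49/4 - 14)) = -1651/7114 + 7480/(9 + (√14/2)*(-27/4)) = -1651/7114 + 7480/(9 - 27*√14/8)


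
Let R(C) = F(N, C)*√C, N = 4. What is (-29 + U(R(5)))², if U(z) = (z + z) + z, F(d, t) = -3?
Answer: 1246 + 522*√5 ≈ 2413.2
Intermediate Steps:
R(C) = -3*√C
U(z) = 3*z (U(z) = 2*z + z = 3*z)
(-29 + U(R(5)))² = (-29 + 3*(-3*√5))² = (-29 - 9*√5)²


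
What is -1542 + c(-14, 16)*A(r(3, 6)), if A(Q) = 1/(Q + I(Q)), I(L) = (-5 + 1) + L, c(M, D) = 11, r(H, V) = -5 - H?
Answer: -30851/20 ≈ -1542.6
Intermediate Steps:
I(L) = -4 + L
A(Q) = 1/(-4 + 2*Q) (A(Q) = 1/(Q + (-4 + Q)) = 1/(-4 + 2*Q))
-1542 + c(-14, 16)*A(r(3, 6)) = -1542 + 11*(1/(2*(-2 + (-5 - 1*3)))) = -1542 + 11*(1/(2*(-2 + (-5 - 3)))) = -1542 + 11*(1/(2*(-2 - 8))) = -1542 + 11*((½)/(-10)) = -1542 + 11*((½)*(-⅒)) = -1542 + 11*(-1/20) = -1542 - 11/20 = -30851/20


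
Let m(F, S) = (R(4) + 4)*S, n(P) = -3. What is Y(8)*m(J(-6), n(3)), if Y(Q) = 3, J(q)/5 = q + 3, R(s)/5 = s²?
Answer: -756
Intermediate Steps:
R(s) = 5*s²
J(q) = 15 + 5*q (J(q) = 5*(q + 3) = 5*(3 + q) = 15 + 5*q)
m(F, S) = 84*S (m(F, S) = (5*4² + 4)*S = (5*16 + 4)*S = (80 + 4)*S = 84*S)
Y(8)*m(J(-6), n(3)) = 3*(84*(-3)) = 3*(-252) = -756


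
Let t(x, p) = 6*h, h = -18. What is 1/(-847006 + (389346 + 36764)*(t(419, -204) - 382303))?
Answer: -1/162949998216 ≈ -6.1369e-12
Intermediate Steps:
t(x, p) = -108 (t(x, p) = 6*(-18) = -108)
1/(-847006 + (389346 + 36764)*(t(419, -204) - 382303)) = 1/(-847006 + (389346 + 36764)*(-108 - 382303)) = 1/(-847006 + 426110*(-382411)) = 1/(-847006 - 162949151210) = 1/(-162949998216) = -1/162949998216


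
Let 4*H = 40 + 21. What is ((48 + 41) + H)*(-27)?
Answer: -11259/4 ≈ -2814.8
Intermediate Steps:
H = 61/4 (H = (40 + 21)/4 = (¼)*61 = 61/4 ≈ 15.250)
((48 + 41) + H)*(-27) = ((48 + 41) + 61/4)*(-27) = (89 + 61/4)*(-27) = (417/4)*(-27) = -11259/4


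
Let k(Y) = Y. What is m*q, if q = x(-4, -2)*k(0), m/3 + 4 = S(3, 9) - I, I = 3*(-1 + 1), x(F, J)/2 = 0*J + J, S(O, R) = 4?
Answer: 0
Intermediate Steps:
x(F, J) = 2*J (x(F, J) = 2*(0*J + J) = 2*(0 + J) = 2*J)
I = 0 (I = 3*0 = 0)
m = 0 (m = -12 + 3*(4 - 1*0) = -12 + 3*(4 + 0) = -12 + 3*4 = -12 + 12 = 0)
q = 0 (q = (2*(-2))*0 = -4*0 = 0)
m*q = 0*0 = 0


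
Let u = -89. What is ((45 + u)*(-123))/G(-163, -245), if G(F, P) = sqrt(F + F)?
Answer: -2706*I*sqrt(326)/163 ≈ -299.74*I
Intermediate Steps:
G(F, P) = sqrt(2)*sqrt(F) (G(F, P) = sqrt(2*F) = sqrt(2)*sqrt(F))
((45 + u)*(-123))/G(-163, -245) = ((45 - 89)*(-123))/((sqrt(2)*sqrt(-163))) = (-44*(-123))/((sqrt(2)*(I*sqrt(163)))) = 5412/((I*sqrt(326))) = 5412*(-I*sqrt(326)/326) = -2706*I*sqrt(326)/163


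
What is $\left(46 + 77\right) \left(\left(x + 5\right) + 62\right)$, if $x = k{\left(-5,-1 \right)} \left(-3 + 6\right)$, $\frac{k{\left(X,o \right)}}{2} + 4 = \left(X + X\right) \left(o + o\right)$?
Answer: $20049$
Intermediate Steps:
$k{\left(X,o \right)} = -8 + 8 X o$ ($k{\left(X,o \right)} = -8 + 2 \left(X + X\right) \left(o + o\right) = -8 + 2 \cdot 2 X 2 o = -8 + 2 \cdot 4 X o = -8 + 8 X o$)
$x = 96$ ($x = \left(-8 + 8 \left(-5\right) \left(-1\right)\right) \left(-3 + 6\right) = \left(-8 + 40\right) 3 = 32 \cdot 3 = 96$)
$\left(46 + 77\right) \left(\left(x + 5\right) + 62\right) = \left(46 + 77\right) \left(\left(96 + 5\right) + 62\right) = 123 \left(101 + 62\right) = 123 \cdot 163 = 20049$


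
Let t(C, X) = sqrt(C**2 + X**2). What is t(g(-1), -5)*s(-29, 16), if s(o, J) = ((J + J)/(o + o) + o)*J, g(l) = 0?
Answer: -68560/29 ≈ -2364.1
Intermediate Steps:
s(o, J) = J*(o + J/o) (s(o, J) = ((2*J)/((2*o)) + o)*J = ((2*J)*(1/(2*o)) + o)*J = (J/o + o)*J = (o + J/o)*J = J*(o + J/o))
t(g(-1), -5)*s(-29, 16) = sqrt(0**2 + (-5)**2)*(16*(16 + (-29)**2)/(-29)) = sqrt(0 + 25)*(16*(-1/29)*(16 + 841)) = sqrt(25)*(16*(-1/29)*857) = 5*(-13712/29) = -68560/29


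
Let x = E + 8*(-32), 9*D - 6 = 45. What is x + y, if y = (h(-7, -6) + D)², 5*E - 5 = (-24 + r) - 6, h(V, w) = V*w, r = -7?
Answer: 90437/45 ≈ 2009.7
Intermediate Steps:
D = 17/3 (D = ⅔ + (⅑)*45 = ⅔ + 5 = 17/3 ≈ 5.6667)
E = -32/5 (E = 1 + ((-24 - 7) - 6)/5 = 1 + (-31 - 6)/5 = 1 + (⅕)*(-37) = 1 - 37/5 = -32/5 ≈ -6.4000)
y = 20449/9 (y = (-7*(-6) + 17/3)² = (42 + 17/3)² = (143/3)² = 20449/9 ≈ 2272.1)
x = -1312/5 (x = -32/5 + 8*(-32) = -32/5 - 256 = -1312/5 ≈ -262.40)
x + y = -1312/5 + 20449/9 = 90437/45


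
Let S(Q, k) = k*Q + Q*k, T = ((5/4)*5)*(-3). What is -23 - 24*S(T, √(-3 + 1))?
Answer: -23 + 900*I*√2 ≈ -23.0 + 1272.8*I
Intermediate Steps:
T = -75/4 (T = ((5*(¼))*5)*(-3) = ((5/4)*5)*(-3) = (25/4)*(-3) = -75/4 ≈ -18.750)
S(Q, k) = 2*Q*k (S(Q, k) = Q*k + Q*k = 2*Q*k)
-23 - 24*S(T, √(-3 + 1)) = -23 - 48*(-75)*√(-3 + 1)/4 = -23 - 48*(-75)*√(-2)/4 = -23 - 48*(-75)*I*√2/4 = -23 - (-900)*I*√2 = -23 + 900*I*√2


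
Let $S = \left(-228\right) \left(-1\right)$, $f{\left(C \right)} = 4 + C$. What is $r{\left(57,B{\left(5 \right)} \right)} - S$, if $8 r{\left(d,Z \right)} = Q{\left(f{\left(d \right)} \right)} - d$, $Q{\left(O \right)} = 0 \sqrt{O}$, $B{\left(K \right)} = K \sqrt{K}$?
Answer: $- \frac{1881}{8} \approx -235.13$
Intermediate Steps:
$B{\left(K \right)} = K^{\frac{3}{2}}$
$Q{\left(O \right)} = 0$
$r{\left(d,Z \right)} = - \frac{d}{8}$ ($r{\left(d,Z \right)} = \frac{0 - d}{8} = \frac{\left(-1\right) d}{8} = - \frac{d}{8}$)
$S = 228$
$r{\left(57,B{\left(5 \right)} \right)} - S = \left(- \frac{1}{8}\right) 57 - 228 = - \frac{57}{8} - 228 = - \frac{1881}{8}$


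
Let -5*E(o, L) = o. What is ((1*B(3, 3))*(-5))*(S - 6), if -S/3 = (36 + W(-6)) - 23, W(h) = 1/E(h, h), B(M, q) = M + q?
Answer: 1425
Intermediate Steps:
E(o, L) = -o/5
W(h) = -5/h (W(h) = 1/(-h/5) = -5/h)
S = -83/2 (S = -3*((36 - 5/(-6)) - 23) = -3*((36 - 5*(-⅙)) - 23) = -3*((36 + ⅚) - 23) = -3*(221/6 - 23) = -3*83/6 = -83/2 ≈ -41.500)
((1*B(3, 3))*(-5))*(S - 6) = ((1*(3 + 3))*(-5))*(-83/2 - 6) = ((1*6)*(-5))*(-95/2) = (6*(-5))*(-95/2) = -30*(-95/2) = 1425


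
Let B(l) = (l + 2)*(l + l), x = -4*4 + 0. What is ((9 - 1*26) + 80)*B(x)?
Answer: 28224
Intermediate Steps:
x = -16 (x = -16 + 0 = -16)
B(l) = 2*l*(2 + l) (B(l) = (2 + l)*(2*l) = 2*l*(2 + l))
((9 - 1*26) + 80)*B(x) = ((9 - 1*26) + 80)*(2*(-16)*(2 - 16)) = ((9 - 26) + 80)*(2*(-16)*(-14)) = (-17 + 80)*448 = 63*448 = 28224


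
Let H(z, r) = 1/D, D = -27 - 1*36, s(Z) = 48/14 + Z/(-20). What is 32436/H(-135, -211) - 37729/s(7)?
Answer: -886016768/431 ≈ -2.0557e+6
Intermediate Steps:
s(Z) = 24/7 - Z/20 (s(Z) = 48*(1/14) + Z*(-1/20) = 24/7 - Z/20)
D = -63 (D = -27 - 36 = -63)
H(z, r) = -1/63 (H(z, r) = 1/(-63) = -1/63)
32436/H(-135, -211) - 37729/s(7) = 32436/(-1/63) - 37729/(24/7 - 1/20*7) = 32436*(-63) - 37729/(24/7 - 7/20) = -2043468 - 37729/431/140 = -2043468 - 37729*140/431 = -2043468 - 5282060/431 = -886016768/431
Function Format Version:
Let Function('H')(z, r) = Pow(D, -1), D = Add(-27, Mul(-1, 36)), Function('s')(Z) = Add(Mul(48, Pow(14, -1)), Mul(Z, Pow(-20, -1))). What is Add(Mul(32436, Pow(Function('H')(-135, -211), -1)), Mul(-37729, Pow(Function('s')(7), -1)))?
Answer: Rational(-886016768, 431) ≈ -2.0557e+6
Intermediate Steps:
Function('s')(Z) = Add(Rational(24, 7), Mul(Rational(-1, 20), Z)) (Function('s')(Z) = Add(Mul(48, Rational(1, 14)), Mul(Z, Rational(-1, 20))) = Add(Rational(24, 7), Mul(Rational(-1, 20), Z)))
D = -63 (D = Add(-27, -36) = -63)
Function('H')(z, r) = Rational(-1, 63) (Function('H')(z, r) = Pow(-63, -1) = Rational(-1, 63))
Add(Mul(32436, Pow(Function('H')(-135, -211), -1)), Mul(-37729, Pow(Function('s')(7), -1))) = Add(Mul(32436, Pow(Rational(-1, 63), -1)), Mul(-37729, Pow(Add(Rational(24, 7), Mul(Rational(-1, 20), 7)), -1))) = Add(Mul(32436, -63), Mul(-37729, Pow(Add(Rational(24, 7), Rational(-7, 20)), -1))) = Add(-2043468, Mul(-37729, Pow(Rational(431, 140), -1))) = Add(-2043468, Mul(-37729, Rational(140, 431))) = Add(-2043468, Rational(-5282060, 431)) = Rational(-886016768, 431)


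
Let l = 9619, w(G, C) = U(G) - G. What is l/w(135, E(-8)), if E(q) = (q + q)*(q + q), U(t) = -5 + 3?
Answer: -9619/137 ≈ -70.212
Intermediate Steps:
U(t) = -2
E(q) = 4*q² (E(q) = (2*q)*(2*q) = 4*q²)
w(G, C) = -2 - G
l/w(135, E(-8)) = 9619/(-2 - 1*135) = 9619/(-2 - 135) = 9619/(-137) = 9619*(-1/137) = -9619/137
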